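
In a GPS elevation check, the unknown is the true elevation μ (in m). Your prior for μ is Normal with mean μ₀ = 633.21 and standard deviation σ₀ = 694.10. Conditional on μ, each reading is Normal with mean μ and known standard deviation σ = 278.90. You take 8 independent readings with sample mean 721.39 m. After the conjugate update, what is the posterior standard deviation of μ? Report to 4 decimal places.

For Normal data with known variance σ², a Normal(μ₀, σ₀²) prior on μ is conjugate. Posterior precision = 1/σ₀² + n/σ²; posterior mean is the precision-weighted average of μ₀ and x̄.
σ₀² = 694.10² = 481774.81, σ² = 278.90² = 77785.21; σ² + n·σ₀² = 77785.21 + 8·481774.81 = 3931983.69.
Posterior precision = 1/σ₀² + n/σ² = 1/481774.81 + 8/77785.21 = (σ² + n·σ₀²)/(σ₀²σ²) = 3931983.69/(481774.81·77785.21); posterior variance σₙ² = σ₀²σ²/(σ² + n·σ₀²) = 481774.81·77785.21/3931983.69 = 9530.801174.
Posterior SD = √σₙ² = √(481774.81·77785.21/3931983.69) = 97.6258.

97.6258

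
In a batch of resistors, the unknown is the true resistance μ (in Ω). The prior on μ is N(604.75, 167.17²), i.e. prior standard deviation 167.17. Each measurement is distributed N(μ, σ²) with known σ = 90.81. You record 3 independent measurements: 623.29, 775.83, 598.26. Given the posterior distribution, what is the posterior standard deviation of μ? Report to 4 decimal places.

For Normal data with known variance σ², a Normal(μ₀, σ₀²) prior on μ is conjugate. Posterior precision = 1/σ₀² + n/σ²; posterior mean is the precision-weighted average of μ₀ and x̄.
σ₀² = 167.17² = 27945.8089, σ² = 90.81² = 8246.4561; σ² + n·σ₀² = 8246.4561 + 3·27945.8089 = 92083.8828.
Posterior precision = 1/σ₀² + n/σ² = 1/27945.8089 + 3/8246.4561 = (σ² + n·σ₀²)/(σ₀²σ²) = 92083.8828/(27945.8089·8246.4561); posterior variance σₙ² = σ₀²σ²/(σ² + n·σ₀²) = 27945.8089·8246.4561/92083.8828 = 2502.651705.
Posterior SD = √σₙ² = √(27945.8089·8246.4561/92083.8828) = 50.0265.

50.0265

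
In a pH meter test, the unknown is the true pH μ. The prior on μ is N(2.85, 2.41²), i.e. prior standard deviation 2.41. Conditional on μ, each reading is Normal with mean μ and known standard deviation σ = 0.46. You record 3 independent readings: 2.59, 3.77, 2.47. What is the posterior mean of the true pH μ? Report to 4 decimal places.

For Normal data with known variance σ², a Normal(μ₀, σ₀²) prior on μ is conjugate. Posterior precision = 1/σ₀² + n/σ²; posterior mean is the precision-weighted average of μ₀ and x̄.
Σxᵢ = 2.59 + 3.77 + 2.47 = 8.83, so n·x̄ = 8.83.
σ₀² = 2.41² = 5.8081, σ² = 0.46² = 0.2116; σ² + n·σ₀² = 0.2116 + 3·5.8081 = 17.6359.
Posterior mean = (μ₀/σ₀² + n·x̄/σ²)/(1/σ₀² + n/σ²) = (σ²·μ₀ + σ₀²·n·x̄)/(σ² + n·σ₀²) = (0.2116·2.85 + 5.8081·8.83)/17.6359 = 51.888583/17.6359 = 2.9422.

2.9422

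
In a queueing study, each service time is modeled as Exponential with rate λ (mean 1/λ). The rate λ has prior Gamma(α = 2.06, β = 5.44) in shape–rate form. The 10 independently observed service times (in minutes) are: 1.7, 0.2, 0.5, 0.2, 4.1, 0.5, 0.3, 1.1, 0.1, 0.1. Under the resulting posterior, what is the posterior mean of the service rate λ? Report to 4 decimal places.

With a Gamma(shape α, rate β) prior on the exponential rate λ, the posterior after n observations with total T = Σxᵢ is Gamma(α+n, β+T).
Sum of observations T = 8.8 minutes; n = 10.
Posterior: Gamma(2.06+10, 5.44+8.8) = Gamma(12.06, 14.24).
Posterior mean of λ = α/β = 12.06/14.24 = 0.8469.

0.8469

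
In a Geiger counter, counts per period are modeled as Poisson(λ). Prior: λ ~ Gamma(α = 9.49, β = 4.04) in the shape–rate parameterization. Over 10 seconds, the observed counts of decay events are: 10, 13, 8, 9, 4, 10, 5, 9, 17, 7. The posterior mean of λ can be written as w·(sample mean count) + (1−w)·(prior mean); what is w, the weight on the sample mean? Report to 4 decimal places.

0.7123

With a Gamma(shape α, rate β) prior, the Poisson likelihood is conjugate: the posterior is Gamma(α + ΣXᵢ, β + n).
Posterior mean = (α₀+S)/(β₀+n) = [n/(β₀+n)]·(S/n) + [β₀/(β₀+n)]·(α₀/β₀), so only n and β₀ enter the weight.
Weight on data w = n/(β₀+n) = 10/(4.04+10) = 10/14.04 = 0.7123.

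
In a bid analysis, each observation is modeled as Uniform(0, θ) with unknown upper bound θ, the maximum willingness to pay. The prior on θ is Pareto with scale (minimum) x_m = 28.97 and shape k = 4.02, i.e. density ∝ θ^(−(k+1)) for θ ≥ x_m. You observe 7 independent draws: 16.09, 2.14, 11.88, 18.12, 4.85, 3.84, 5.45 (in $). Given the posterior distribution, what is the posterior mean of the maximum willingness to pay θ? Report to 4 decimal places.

A Pareto(scale x_m, shape k) prior on the upper bound θ of Uniform(0, θ) is conjugate: posterior is Pareto(max(x_m, max xᵢ), k + n).
Sample maximum = 18.12; prior scale x_m = 28.97 → posterior scale = max = 28.97.
Posterior shape = 4.02 + 7 = 11.02.
E[θ|data] = k·x_m/(k−1) = 11.02·28.97/10.02 = 31.8612.

31.8612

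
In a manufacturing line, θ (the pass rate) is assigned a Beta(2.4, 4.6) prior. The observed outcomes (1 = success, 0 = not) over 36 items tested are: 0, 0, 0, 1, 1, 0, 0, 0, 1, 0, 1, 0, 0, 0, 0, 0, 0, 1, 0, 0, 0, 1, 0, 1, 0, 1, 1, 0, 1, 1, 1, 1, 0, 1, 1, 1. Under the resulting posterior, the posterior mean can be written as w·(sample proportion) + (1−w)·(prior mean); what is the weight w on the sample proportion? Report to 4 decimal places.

The Beta prior is conjugate to a Binomial/Bernoulli likelihood; the update adds successes to α and failures to β.
Posterior mean = (α₀+k)/(α₀+β₀+n) = [n/(α₀+β₀+n)]·(k/n) + [(α₀+β₀)/(α₀+β₀+n)]·α₀/(α₀+β₀), so only n and the prior enter the weight.
The weight on the data is w = n/(α₀+β₀+n) = 36/(2.4+4.6+36) = 36/43.0 = 0.8372.

0.8372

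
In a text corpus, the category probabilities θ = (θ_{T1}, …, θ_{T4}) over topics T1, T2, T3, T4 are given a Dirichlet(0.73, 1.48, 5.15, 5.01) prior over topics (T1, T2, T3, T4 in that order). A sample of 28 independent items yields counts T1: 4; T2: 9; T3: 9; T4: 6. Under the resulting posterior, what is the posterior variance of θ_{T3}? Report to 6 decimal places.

0.005503

The Dirichlet prior is conjugate to the Multinomial likelihood: each posterior αⱼ = prior αⱼ + observed count nⱼ.
Posterior concentration: (4.73, 10.48, 14.15, 11.01), total = 40.37.
Var[θ_j] = α_j(Σα−α_j)/((Σα)²(Σα+1)) = 14.15·26.22/(40.37²·41.37) = 0.005503.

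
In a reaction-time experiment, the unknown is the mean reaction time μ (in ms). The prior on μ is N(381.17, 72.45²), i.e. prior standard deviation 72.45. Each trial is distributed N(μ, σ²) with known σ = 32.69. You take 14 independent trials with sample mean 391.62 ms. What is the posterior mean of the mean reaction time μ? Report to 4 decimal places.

391.4702

For Normal data with known variance σ², a Normal(μ₀, σ₀²) prior on μ is conjugate. Posterior precision = 1/σ₀² + n/σ²; posterior mean is the precision-weighted average of μ₀ and x̄.
n·x̄ = 14·391.62 = 5482.68.
σ₀² = 72.45² = 5249.0025, σ² = 32.69² = 1068.6361; σ² + n·σ₀² = 1068.6361 + 14·5249.0025 = 74554.6711.
Posterior mean = (μ₀/σ₀² + n·x̄/σ²)/(1/σ₀² + n/σ²) = (σ²·μ₀ + σ₀²·n·x̄)/(σ² + n·σ₀²) = (1068.6361·381.17 + 5249.0025·5482.68)/74554.6711 = 29185933.048937/74554.6711 = 391.4702.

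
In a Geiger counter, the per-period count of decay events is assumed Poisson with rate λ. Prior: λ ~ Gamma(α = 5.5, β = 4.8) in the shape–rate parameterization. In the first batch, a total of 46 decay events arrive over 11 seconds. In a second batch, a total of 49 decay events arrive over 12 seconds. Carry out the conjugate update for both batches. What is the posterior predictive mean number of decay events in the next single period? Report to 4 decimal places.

3.6151

With a Gamma(shape α, rate β) prior, the Poisson likelihood is conjugate: the posterior is Gamma(α + ΣXᵢ, β + n).
After batch 1: Gamma(α+S, β+n) = Gamma(5.5+46, 4.8+11) = Gamma(51.5, 15.8).
After batch 2: Gamma(α+S, β+n) = Gamma(51.5+49, 15.8+12) = Gamma(100.5, 27.8).
The predictive distribution for one future period is NegBinom with mean α/β = 3.6151.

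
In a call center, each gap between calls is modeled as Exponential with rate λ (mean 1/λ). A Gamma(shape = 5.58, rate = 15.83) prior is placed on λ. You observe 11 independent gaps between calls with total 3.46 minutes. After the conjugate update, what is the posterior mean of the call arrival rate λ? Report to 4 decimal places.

0.8595

With a Gamma(shape α, rate β) prior on the exponential rate λ, the posterior after n observations with total T = Σxᵢ is Gamma(α+n, β+T).
Posterior: Gamma(5.58+11, 15.83+3.46) = Gamma(16.58, 19.29).
Posterior mean of λ = α/β = 16.58/19.29 = 0.8595.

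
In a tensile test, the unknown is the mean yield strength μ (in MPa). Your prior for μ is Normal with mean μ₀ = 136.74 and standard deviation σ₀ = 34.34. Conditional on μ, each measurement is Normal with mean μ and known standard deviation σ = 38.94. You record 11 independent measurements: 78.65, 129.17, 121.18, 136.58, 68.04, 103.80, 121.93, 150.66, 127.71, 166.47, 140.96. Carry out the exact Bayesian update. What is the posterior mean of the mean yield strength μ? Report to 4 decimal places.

123.7991

For Normal data with known variance σ², a Normal(μ₀, σ₀²) prior on μ is conjugate. Posterior precision = 1/σ₀² + n/σ²; posterior mean is the precision-weighted average of μ₀ and x̄.
Σxᵢ = 78.65 + 129.17 + 121.18 + 136.58 + 68.04 + 103.80 + 121.93 + 150.66 + 127.71 + 166.47 + 140.96 = 1345.15, so n·x̄ = 1345.15.
σ₀² = 34.34² = 1179.2356, σ² = 38.94² = 1516.3236; σ² + n·σ₀² = 1516.3236 + 11·1179.2356 = 14487.9152.
Posterior mean = (μ₀/σ₀² + n·x̄/σ²)/(1/σ₀² + n/σ²) = (σ²·μ₀ + σ₀²·n·x̄)/(σ² + n·σ₀²) = (1516.3236·136.74 + 1179.2356·1345.15)/14487.9152 = 1793590.856404/14487.9152 = 123.7991.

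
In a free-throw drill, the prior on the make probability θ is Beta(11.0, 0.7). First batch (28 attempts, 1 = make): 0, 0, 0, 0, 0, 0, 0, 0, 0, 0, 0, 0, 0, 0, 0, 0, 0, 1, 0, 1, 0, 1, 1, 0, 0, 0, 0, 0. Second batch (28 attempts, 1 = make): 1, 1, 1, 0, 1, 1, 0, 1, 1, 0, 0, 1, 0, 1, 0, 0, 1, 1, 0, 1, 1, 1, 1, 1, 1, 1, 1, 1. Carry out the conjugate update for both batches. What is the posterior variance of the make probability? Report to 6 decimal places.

0.003635

The Beta prior is conjugate to a Binomial/Bernoulli likelihood; the update adds successes to α and failures to β.
After batch 1: Beta(11.0+4, 0.7+24) = Beta(15.0, 24.7).
After batch 2: Beta(15.0+20, 24.7+8) = Beta(35.0, 32.7).
Var = αβ/((α+β)²(α+β+1)) = 35.0·32.7/(67.7²·68.7) = 0.003635.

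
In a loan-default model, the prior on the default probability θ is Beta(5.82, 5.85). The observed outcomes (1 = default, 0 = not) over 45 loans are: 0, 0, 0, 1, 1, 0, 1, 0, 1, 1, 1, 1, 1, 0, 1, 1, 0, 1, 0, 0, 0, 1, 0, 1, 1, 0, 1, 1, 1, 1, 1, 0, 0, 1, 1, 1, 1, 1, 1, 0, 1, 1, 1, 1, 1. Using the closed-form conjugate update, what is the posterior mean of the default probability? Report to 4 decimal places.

The Beta prior is conjugate to a Binomial/Bernoulli likelihood; the update adds successes to α and failures to β.
Posterior: Beta(α+k, β+n−k) = Beta(5.82+30, 5.85+15) = Beta(35.82, 20.85).
Posterior mean = α/(α+β) = 35.82/56.67 = 0.6321.

0.6321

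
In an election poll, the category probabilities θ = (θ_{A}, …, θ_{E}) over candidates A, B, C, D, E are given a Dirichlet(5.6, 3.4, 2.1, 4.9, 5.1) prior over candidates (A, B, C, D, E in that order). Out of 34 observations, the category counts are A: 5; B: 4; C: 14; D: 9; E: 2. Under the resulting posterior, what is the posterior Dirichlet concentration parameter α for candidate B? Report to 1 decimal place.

The Dirichlet prior is conjugate to the Multinomial likelihood: each posterior αⱼ = prior αⱼ + observed count nⱼ.
Posterior concentration: (10.6, 7.4, 16.1, 13.9, 7.1), total = 55.1.
α_{B} = 3.4 + 4 = 7.4.

7.4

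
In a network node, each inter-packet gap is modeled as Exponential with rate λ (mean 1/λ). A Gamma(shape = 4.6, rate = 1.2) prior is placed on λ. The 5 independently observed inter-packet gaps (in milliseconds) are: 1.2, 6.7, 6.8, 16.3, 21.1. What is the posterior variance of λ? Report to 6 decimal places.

0.003379

With a Gamma(shape α, rate β) prior on the exponential rate λ, the posterior after n observations with total T = Σxᵢ is Gamma(α+n, β+T).
Sum of observations T = 52.1 milliseconds; n = 5.
Posterior: Gamma(4.6+5, 1.2+52.1) = Gamma(9.6, 53.3).
Var = α/β² = 0.003379.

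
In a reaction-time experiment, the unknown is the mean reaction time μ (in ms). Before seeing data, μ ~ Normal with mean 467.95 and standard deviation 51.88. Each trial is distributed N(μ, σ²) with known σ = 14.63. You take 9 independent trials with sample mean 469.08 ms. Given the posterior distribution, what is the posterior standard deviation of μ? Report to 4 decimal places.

4.8553

For Normal data with known variance σ², a Normal(μ₀, σ₀²) prior on μ is conjugate. Posterior precision = 1/σ₀² + n/σ²; posterior mean is the precision-weighted average of μ₀ and x̄.
σ₀² = 51.88² = 2691.5344, σ² = 14.63² = 214.0369; σ² + n·σ₀² = 214.0369 + 9·2691.5344 = 24437.8465.
Posterior precision = 1/σ₀² + n/σ² = 1/2691.5344 + 9/214.0369 = (σ² + n·σ₀²)/(σ₀²σ²) = 24437.8465/(2691.5344·214.0369); posterior variance σₙ² = σ₀²σ²/(σ² + n·σ₀²) = 2691.5344·214.0369/24437.8465 = 23.573586.
Posterior SD = √σₙ² = √(2691.5344·214.0369/24437.8465) = 4.8553.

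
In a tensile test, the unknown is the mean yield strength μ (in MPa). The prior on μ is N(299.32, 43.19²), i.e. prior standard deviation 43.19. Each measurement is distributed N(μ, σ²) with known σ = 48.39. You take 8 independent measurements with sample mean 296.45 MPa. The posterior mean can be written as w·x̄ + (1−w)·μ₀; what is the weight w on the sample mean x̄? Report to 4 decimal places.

0.8644

For Normal data with known variance σ², a Normal(μ₀, σ₀²) prior on μ is conjugate. Posterior precision = 1/σ₀² + n/σ²; posterior mean is the precision-weighted average of μ₀ and x̄.
σ₀² = 43.19² = 1865.3761, σ² = 48.39² = 2341.5921. Prior precision 1/σ₀² = 1/1865.3761; data precision n/σ² = 8/2341.5921.
w = (n/σ²)/(1/σ₀² + n/σ²) = n·σ₀²/(σ² + n·σ₀²) = 8·1865.3761/(2341.5921 + 8·1865.3761) = 14923.0088/17264.6009 = 0.8644.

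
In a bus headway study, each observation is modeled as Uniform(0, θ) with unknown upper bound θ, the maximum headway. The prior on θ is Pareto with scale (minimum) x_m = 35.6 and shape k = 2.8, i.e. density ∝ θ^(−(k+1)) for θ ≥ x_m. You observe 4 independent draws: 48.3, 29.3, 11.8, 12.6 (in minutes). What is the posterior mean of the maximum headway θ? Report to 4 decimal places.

A Pareto(scale x_m, shape k) prior on the upper bound θ of Uniform(0, θ) is conjugate: posterior is Pareto(max(x_m, max xᵢ), k + n).
Sample maximum = 48.3; prior scale x_m = 35.6 → posterior scale = max = 48.3.
Posterior shape = 2.8 + 4 = 6.8.
E[θ|data] = k·x_m/(k−1) = 6.8·48.3/5.8 = 56.6276.

56.6276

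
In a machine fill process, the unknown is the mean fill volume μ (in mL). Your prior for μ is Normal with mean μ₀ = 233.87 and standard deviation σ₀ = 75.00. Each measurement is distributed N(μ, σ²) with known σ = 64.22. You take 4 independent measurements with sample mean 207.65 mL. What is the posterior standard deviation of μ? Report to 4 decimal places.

For Normal data with known variance σ², a Normal(μ₀, σ₀²) prior on μ is conjugate. Posterior precision = 1/σ₀² + n/σ²; posterior mean is the precision-weighted average of μ₀ and x̄.
σ₀² = 75.00² = 5625, σ² = 64.22² = 4124.2084; σ² + n·σ₀² = 4124.2084 + 4·5625 = 26624.2084.
Posterior precision = 1/σ₀² + n/σ² = 1/5625 + 4/4124.2084 = (σ² + n·σ₀²)/(σ₀²σ²) = 26624.2084/(5625·4124.2084); posterior variance σₙ² = σ₀²σ²/(σ² + n·σ₀²) = 5625·4124.2084/26624.2084 = 871.337540.
Posterior SD = √σₙ² = √(5625·4124.2084/26624.2084) = 29.5184.

29.5184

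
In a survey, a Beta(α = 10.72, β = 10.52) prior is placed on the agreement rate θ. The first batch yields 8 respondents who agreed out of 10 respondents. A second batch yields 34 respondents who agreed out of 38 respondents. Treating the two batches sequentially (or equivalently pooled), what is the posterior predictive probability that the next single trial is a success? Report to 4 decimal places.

The Beta prior is conjugate to a Binomial/Bernoulli likelihood; the update adds successes to α and failures to β.
After batch 1: Beta(10.72+8, 10.52+2) = Beta(18.72, 12.52).
After batch 2: Beta(18.72+34, 12.52+4) = Beta(52.72, 16.52).
For a single future Bernoulli trial, P(success | data) = α/(α+β) = 0.7614.

0.7614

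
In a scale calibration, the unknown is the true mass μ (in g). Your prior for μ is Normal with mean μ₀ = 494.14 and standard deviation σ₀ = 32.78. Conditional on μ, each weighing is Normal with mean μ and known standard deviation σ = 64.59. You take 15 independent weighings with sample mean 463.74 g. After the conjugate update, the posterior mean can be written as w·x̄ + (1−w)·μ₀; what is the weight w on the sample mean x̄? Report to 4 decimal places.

For Normal data with known variance σ², a Normal(μ₀, σ₀²) prior on μ is conjugate. Posterior precision = 1/σ₀² + n/σ²; posterior mean is the precision-weighted average of μ₀ and x̄.
σ₀² = 32.78² = 1074.5284, σ² = 64.59² = 4171.8681. Prior precision 1/σ₀² = 1/1074.5284; data precision n/σ² = 15/4171.8681.
w = (n/σ²)/(1/σ₀² + n/σ²) = n·σ₀²/(σ² + n·σ₀²) = 15·1074.5284/(4171.8681 + 15·1074.5284) = 16117.926/20289.7941 = 0.7944.

0.7944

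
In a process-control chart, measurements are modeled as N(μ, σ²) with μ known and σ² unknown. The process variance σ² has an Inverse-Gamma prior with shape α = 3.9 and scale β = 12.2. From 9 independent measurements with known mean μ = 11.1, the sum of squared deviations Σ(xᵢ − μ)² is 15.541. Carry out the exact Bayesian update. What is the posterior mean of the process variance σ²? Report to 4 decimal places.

With known mean μ and an Inverse-Gamma(α, β) prior on σ², the Normal likelihood is conjugate: posterior is Inv-Gamma(α + n/2, β + Σ(xᵢ−μ)²/2).
Posterior: Inv-Gamma(3.9 + 9/2, 12.2 + 15.541/2) = Inv-Gamma(8.40, 19.9705).
E[σ²|data] = β/(α−1) = 19.9705/7.40 = 2.6987.

2.6987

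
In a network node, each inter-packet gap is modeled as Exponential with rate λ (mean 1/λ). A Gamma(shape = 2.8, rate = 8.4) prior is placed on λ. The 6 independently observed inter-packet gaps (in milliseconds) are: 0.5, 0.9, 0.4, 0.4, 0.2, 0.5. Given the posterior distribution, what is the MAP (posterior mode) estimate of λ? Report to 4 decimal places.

With a Gamma(shape α, rate β) prior on the exponential rate λ, the posterior after n observations with total T = Σxᵢ is Gamma(α+n, β+T).
Sum of observations T = 2.9 milliseconds; n = 6.
Posterior: Gamma(2.8+6, 8.4+2.9) = Gamma(8.8, 11.3).
Mode = (α−1)/β = 0.6903.

0.6903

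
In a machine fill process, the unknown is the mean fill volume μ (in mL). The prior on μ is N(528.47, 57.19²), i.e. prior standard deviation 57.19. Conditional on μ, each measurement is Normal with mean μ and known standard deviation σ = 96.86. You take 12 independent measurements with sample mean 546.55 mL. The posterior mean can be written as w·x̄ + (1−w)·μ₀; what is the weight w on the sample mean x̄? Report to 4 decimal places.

For Normal data with known variance σ², a Normal(μ₀, σ₀²) prior on μ is conjugate. Posterior precision = 1/σ₀² + n/σ²; posterior mean is the precision-weighted average of μ₀ and x̄.
σ₀² = 57.19² = 3270.6961, σ² = 96.86² = 9381.8596. Prior precision 1/σ₀² = 1/3270.6961; data precision n/σ² = 12/9381.8596.
w = (n/σ²)/(1/σ₀² + n/σ²) = n·σ₀²/(σ² + n·σ₀²) = 12·3270.6961/(9381.8596 + 12·3270.6961) = 39248.3532/48630.2128 = 0.8071.

0.8071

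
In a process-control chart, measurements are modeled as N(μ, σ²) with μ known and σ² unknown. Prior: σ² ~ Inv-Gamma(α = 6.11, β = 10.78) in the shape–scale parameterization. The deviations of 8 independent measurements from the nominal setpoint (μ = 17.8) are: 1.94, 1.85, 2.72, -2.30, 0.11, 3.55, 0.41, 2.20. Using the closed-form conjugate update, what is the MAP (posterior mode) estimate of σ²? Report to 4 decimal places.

2.6578

With known mean μ and an Inverse-Gamma(α, β) prior on σ², the Normal likelihood is conjugate: posterior is Inv-Gamma(α + n/2, β + Σ(xᵢ−μ)²/2).
Σ(xᵢ−μ)² = (1.94)² + (1.85)² + (2.72)² + (-2.30)² + (0.11)² + (3.55)² + (0.41)² + (2.20)² = 37.4972.
Posterior: Inv-Gamma(6.11 + 8/2, 10.78 + 37.4972/2) = Inv-Gamma(10.11, 29.52860).
Mode = β/(α+1) = 29.52860/11.11 = 2.6578.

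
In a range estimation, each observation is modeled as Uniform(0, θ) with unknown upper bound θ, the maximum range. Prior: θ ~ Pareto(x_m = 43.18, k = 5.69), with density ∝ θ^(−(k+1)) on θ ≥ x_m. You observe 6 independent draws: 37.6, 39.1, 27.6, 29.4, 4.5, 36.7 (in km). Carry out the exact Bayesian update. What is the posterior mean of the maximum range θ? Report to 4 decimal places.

47.2193

A Pareto(scale x_m, shape k) prior on the upper bound θ of Uniform(0, θ) is conjugate: posterior is Pareto(max(x_m, max xᵢ), k + n).
Sample maximum = 39.1; prior scale x_m = 43.18 → posterior scale = max = 43.18.
Posterior shape = 5.69 + 6 = 11.69.
E[θ|data] = k·x_m/(k−1) = 11.69·43.18/10.69 = 47.2193.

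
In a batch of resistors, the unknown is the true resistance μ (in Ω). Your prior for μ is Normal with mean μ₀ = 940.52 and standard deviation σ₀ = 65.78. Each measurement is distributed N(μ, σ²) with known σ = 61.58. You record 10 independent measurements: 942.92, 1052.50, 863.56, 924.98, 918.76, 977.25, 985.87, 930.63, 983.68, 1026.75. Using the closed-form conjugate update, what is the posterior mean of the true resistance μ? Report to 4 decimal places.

959.0648

For Normal data with known variance σ², a Normal(μ₀, σ₀²) prior on μ is conjugate. Posterior precision = 1/σ₀² + n/σ²; posterior mean is the precision-weighted average of μ₀ and x̄.
Σxᵢ = 942.92 + 1052.50 + 863.56 + 924.98 + 918.76 + 977.25 + 985.87 + 930.63 + 983.68 + 1026.75 = 9606.9, so n·x̄ = 9606.9.
σ₀² = 65.78² = 4327.0084, σ² = 61.58² = 3792.0964; σ² + n·σ₀² = 3792.0964 + 10·4327.0084 = 47062.1804.
Posterior mean = (μ₀/σ₀² + n·x̄/σ²)/(1/σ₀² + n/σ²) = (σ²·μ₀ + σ₀²·n·x̄)/(σ² + n·σ₀²) = (3792.0964·940.52 + 4327.0084·9606.9)/47062.1804 = 45135679.504088/47062.1804 = 959.0648.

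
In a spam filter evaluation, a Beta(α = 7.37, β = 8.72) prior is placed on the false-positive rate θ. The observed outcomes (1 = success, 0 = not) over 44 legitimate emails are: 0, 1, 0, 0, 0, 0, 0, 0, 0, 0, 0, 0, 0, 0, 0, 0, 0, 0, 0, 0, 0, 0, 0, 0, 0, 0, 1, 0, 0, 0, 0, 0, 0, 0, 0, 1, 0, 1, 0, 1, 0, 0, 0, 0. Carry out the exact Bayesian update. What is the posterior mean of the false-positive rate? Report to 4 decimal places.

0.2059

The Beta prior is conjugate to a Binomial/Bernoulli likelihood; the update adds successes to α and failures to β.
Posterior: Beta(α+k, β+n−k) = Beta(7.37+5, 8.72+39) = Beta(12.37, 47.72).
Posterior mean = α/(α+β) = 12.37/60.09 = 0.2059.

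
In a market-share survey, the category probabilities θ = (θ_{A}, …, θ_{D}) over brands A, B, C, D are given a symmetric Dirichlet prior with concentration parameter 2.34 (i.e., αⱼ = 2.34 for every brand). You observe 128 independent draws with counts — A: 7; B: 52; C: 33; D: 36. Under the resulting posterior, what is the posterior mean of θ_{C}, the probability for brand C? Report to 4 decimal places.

The Dirichlet prior is conjugate to the Multinomial likelihood: each posterior αⱼ = prior αⱼ + observed count nⱼ.
Posterior concentration: (9.34, 54.34, 35.34, 38.34), total = 137.36.
E[θ_{C}|data] = α_{C}/Σα = 35.34/137.36 = 0.2573.

0.2573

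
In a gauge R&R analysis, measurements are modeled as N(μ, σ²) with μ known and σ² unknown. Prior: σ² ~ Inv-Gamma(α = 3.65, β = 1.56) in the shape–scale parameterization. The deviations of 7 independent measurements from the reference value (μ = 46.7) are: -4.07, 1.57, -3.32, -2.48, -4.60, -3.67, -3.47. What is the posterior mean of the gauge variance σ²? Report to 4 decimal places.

6.9913

With known mean μ and an Inverse-Gamma(α, β) prior on σ², the Normal likelihood is conjugate: posterior is Inv-Gamma(α + n/2, β + Σ(xᵢ−μ)²/2).
Σ(xᵢ−μ)² = (-4.07)² + (1.57)² + (-3.32)² + (-2.48)² + (-4.60)² + (-3.67)² + (-3.47)² = 82.8724.
Posterior: Inv-Gamma(3.65 + 7/2, 1.56 + 82.8724/2) = Inv-Gamma(7.15, 42.99620).
E[σ²|data] = β/(α−1) = 42.99620/6.15 = 6.9913.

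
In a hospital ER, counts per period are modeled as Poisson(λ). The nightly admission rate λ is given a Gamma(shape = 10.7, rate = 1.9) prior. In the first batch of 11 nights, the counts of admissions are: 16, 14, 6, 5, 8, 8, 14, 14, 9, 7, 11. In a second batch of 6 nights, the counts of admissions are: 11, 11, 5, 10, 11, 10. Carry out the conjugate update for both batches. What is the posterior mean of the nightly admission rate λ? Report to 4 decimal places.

9.5608

With a Gamma(shape α, rate β) prior, the Poisson likelihood is conjugate: the posterior is Gamma(α + ΣXᵢ, β + n).
Batch 1: sum of counts S = 112 over n = 11 nights.
After batch 1: Gamma(α+S, β+n) = Gamma(10.7+112, 1.9+11) = Gamma(122.7, 12.9).
Batch 2: sum of counts S = 58 over n = 6 nights.
After batch 2: Gamma(α+S, β+n) = Gamma(122.7+58, 12.9+6) = Gamma(180.7, 18.9).
Posterior mean = α/β = 180.7/18.9 = 9.5608.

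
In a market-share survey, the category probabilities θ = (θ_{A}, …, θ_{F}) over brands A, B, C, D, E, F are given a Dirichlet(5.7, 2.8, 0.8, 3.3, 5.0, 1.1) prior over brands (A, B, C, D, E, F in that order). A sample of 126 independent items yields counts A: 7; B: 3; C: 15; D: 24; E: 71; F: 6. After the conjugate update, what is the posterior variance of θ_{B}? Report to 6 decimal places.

The Dirichlet prior is conjugate to the Multinomial likelihood: each posterior αⱼ = prior αⱼ + observed count nⱼ.
Posterior concentration: (12.7, 5.8, 15.8, 27.3, 76.0, 7.1), total = 144.7.
Var[θ_j] = α_j(Σα−α_j)/((Σα)²(Σα+1)) = 5.8·138.9/(144.7²·145.7) = 0.000264.

0.000264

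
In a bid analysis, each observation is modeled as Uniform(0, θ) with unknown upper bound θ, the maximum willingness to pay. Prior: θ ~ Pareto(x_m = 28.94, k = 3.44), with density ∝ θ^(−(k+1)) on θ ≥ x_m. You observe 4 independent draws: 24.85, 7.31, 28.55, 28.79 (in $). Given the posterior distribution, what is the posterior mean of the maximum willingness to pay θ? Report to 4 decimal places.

A Pareto(scale x_m, shape k) prior on the upper bound θ of Uniform(0, θ) is conjugate: posterior is Pareto(max(x_m, max xᵢ), k + n).
Sample maximum = 28.79; prior scale x_m = 28.94 → posterior scale = max = 28.94.
Posterior shape = 3.44 + 4 = 7.44.
E[θ|data] = k·x_m/(k−1) = 7.44·28.94/6.44 = 33.4338.

33.4338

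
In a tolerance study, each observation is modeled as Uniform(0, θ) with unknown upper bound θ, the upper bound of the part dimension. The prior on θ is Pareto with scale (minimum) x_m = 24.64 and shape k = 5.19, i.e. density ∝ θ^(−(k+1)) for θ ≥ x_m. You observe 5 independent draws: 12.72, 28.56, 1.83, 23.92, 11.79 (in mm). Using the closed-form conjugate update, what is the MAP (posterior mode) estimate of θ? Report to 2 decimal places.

28.56

A Pareto(scale x_m, shape k) prior on the upper bound θ of Uniform(0, θ) is conjugate: posterior is Pareto(max(x_m, max xᵢ), k + n).
Sample maximum = 28.56; prior scale x_m = 24.64 → posterior scale = max = 28.56.
Posterior shape = 5.19 + 5 = 10.19.
The Pareto density is decreasing on [x_m, ∞), so the mode is x_m = 28.56.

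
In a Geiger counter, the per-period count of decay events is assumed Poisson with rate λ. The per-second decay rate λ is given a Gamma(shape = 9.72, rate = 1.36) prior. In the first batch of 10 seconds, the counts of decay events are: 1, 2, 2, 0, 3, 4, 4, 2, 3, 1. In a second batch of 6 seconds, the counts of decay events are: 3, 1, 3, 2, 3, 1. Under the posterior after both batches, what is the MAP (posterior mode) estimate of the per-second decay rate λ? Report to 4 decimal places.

2.5184

With a Gamma(shape α, rate β) prior, the Poisson likelihood is conjugate: the posterior is Gamma(α + ΣXᵢ, β + n).
Batch 1: sum of counts S = 22 over n = 10 seconds.
After batch 1: Gamma(α+S, β+n) = Gamma(9.72+22, 1.36+10) = Gamma(31.72, 11.36).
Batch 2: sum of counts S = 13 over n = 6 seconds.
After batch 2: Gamma(α+S, β+n) = Gamma(31.72+13, 11.36+6) = Gamma(44.72, 17.36).
Mode of Gamma(α,β) for α≥1 is (α−1)/β = 43.72/17.36 = 2.5184.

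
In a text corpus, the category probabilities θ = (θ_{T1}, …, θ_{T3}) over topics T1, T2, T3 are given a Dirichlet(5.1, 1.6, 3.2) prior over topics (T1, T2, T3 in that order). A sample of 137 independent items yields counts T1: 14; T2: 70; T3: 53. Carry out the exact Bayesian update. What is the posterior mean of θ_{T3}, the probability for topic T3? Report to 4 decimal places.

The Dirichlet prior is conjugate to the Multinomial likelihood: each posterior αⱼ = prior αⱼ + observed count nⱼ.
Posterior concentration: (19.1, 71.6, 56.2), total = 146.9.
E[θ_{T3}|data] = α_{T3}/Σα = 56.2/146.9 = 0.3826.

0.3826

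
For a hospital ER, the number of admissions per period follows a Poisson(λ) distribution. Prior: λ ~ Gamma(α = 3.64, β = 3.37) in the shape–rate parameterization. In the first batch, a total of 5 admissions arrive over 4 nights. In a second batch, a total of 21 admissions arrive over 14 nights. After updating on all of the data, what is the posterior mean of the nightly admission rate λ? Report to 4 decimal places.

1.3870

With a Gamma(shape α, rate β) prior, the Poisson likelihood is conjugate: the posterior is Gamma(α + ΣXᵢ, β + n).
After batch 1: Gamma(α+S, β+n) = Gamma(3.64+5, 3.37+4) = Gamma(8.64, 7.37).
After batch 2: Gamma(α+S, β+n) = Gamma(8.64+21, 7.37+14) = Gamma(29.64, 21.37).
Posterior mean = α/β = 29.64/21.37 = 1.3870.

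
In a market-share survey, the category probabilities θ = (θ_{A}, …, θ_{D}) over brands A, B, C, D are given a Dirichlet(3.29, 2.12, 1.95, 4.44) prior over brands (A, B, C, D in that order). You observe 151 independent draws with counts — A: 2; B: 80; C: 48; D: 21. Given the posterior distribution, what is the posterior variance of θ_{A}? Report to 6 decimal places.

The Dirichlet prior is conjugate to the Multinomial likelihood: each posterior αⱼ = prior αⱼ + observed count nⱼ.
Posterior concentration: (5.29, 82.12, 49.95, 25.44), total = 162.80.
Var[θ_j] = α_j(Σα−α_j)/((Σα)²(Σα+1)) = 5.29·157.51/(162.80²·163.80) = 0.000192.

0.000192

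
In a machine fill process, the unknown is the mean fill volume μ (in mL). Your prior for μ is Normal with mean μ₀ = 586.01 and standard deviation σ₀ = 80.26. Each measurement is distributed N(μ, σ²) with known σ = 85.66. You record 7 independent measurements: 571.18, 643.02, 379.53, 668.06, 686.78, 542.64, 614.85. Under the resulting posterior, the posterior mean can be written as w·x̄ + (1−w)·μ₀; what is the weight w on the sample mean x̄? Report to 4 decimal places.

0.8600

For Normal data with known variance σ², a Normal(μ₀, σ₀²) prior on μ is conjugate. Posterior precision = 1/σ₀² + n/σ²; posterior mean is the precision-weighted average of μ₀ and x̄.
σ₀² = 80.26² = 6441.6676, σ² = 85.66² = 7337.6356. Prior precision 1/σ₀² = 1/6441.6676; data precision n/σ² = 7/7337.6356.
w = (n/σ²)/(1/σ₀² + n/σ²) = n·σ₀²/(σ² + n·σ₀²) = 7·6441.6676/(7337.6356 + 7·6441.6676) = 45091.6732/52429.3088 = 0.8600.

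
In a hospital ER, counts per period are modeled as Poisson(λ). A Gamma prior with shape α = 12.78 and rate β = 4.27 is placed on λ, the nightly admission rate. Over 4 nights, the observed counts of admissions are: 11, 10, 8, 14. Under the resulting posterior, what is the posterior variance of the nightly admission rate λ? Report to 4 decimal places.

With a Gamma(shape α, rate β) prior, the Poisson likelihood is conjugate: the posterior is Gamma(α + ΣXᵢ, β + n).
Sum of counts S = 43 over n = 4 nights.
Posterior: Gamma(α+S, β+n) = Gamma(12.78+43, 4.27+4) = Gamma(55.78, 8.27).
Var = α/β² = 55.78/8.27² = 0.8156.

0.8156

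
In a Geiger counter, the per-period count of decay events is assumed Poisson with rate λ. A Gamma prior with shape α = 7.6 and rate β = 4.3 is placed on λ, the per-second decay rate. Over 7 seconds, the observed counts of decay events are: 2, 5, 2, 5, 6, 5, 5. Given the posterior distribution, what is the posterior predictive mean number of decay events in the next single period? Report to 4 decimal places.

With a Gamma(shape α, rate β) prior, the Poisson likelihood is conjugate: the posterior is Gamma(α + ΣXᵢ, β + n).
Sum of counts S = 30 over n = 7 seconds.
Posterior: Gamma(α+S, β+n) = Gamma(7.6+30, 4.3+7) = Gamma(37.6, 11.3).
The predictive distribution for one future period is NegBinom with mean α/β = 3.3274.

3.3274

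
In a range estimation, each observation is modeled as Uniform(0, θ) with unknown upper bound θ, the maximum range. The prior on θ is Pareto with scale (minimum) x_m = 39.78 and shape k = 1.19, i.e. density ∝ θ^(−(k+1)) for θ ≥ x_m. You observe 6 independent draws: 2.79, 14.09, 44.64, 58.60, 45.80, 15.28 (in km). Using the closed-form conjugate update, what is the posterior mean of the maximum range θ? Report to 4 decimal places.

A Pareto(scale x_m, shape k) prior on the upper bound θ of Uniform(0, θ) is conjugate: posterior is Pareto(max(x_m, max xᵢ), k + n).
Sample maximum = 58.60; prior scale x_m = 39.78 → posterior scale = max = 58.60.
Posterior shape = 1.19 + 6 = 7.19.
E[θ|data] = k·x_m/(k−1) = 7.19·58.60/6.19 = 68.0669.

68.0669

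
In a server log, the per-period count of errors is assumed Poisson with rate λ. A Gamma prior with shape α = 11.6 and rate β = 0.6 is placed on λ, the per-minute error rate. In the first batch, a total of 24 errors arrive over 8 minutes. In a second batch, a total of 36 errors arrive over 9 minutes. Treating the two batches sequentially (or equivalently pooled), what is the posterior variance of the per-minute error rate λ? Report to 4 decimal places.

With a Gamma(shape α, rate β) prior, the Poisson likelihood is conjugate: the posterior is Gamma(α + ΣXᵢ, β + n).
After batch 1: Gamma(α+S, β+n) = Gamma(11.6+24, 0.6+8) = Gamma(35.6, 8.6).
After batch 2: Gamma(α+S, β+n) = Gamma(35.6+36, 8.6+9) = Gamma(71.6, 17.6).
Var = α/β² = 71.6/17.6² = 0.2311.

0.2311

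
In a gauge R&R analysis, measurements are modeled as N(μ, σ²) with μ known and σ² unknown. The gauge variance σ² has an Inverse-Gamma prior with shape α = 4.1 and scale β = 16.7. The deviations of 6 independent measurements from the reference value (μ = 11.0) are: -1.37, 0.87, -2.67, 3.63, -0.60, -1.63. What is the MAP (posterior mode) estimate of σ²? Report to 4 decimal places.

With known mean μ and an Inverse-Gamma(α, β) prior on σ², the Normal likelihood is conjugate: posterior is Inv-Gamma(α + n/2, β + Σ(xᵢ−μ)²/2).
Σ(xᵢ−μ)² = (-1.37)² + (0.87)² + (-2.67)² + (3.63)² + (-0.60)² + (-1.63)² = 25.9565.
Posterior: Inv-Gamma(4.1 + 6/2, 16.7 + 25.9565/2) = Inv-Gamma(7.10, 29.67825).
Mode = β/(α+1) = 29.67825/8.10 = 3.6640.

3.6640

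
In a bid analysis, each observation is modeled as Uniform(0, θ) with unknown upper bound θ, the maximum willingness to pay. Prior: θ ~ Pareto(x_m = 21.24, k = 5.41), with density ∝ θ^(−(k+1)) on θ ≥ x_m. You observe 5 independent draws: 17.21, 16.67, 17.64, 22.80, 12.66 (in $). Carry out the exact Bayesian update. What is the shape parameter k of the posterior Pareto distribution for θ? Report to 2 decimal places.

10.41

A Pareto(scale x_m, shape k) prior on the upper bound θ of Uniform(0, θ) is conjugate: posterior is Pareto(max(x_m, max xᵢ), k + n).
Sample maximum = 22.80; prior scale x_m = 21.24 → posterior scale = max = 22.80.
Posterior shape = 5.41 + 5 = 10.41.
Posterior shape k = 10.41.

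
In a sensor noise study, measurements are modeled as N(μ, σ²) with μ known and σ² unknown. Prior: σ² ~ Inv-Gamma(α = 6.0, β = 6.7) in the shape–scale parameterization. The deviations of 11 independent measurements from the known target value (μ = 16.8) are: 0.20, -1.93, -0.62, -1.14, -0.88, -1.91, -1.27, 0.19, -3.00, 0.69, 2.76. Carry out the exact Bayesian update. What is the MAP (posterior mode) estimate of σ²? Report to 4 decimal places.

With known mean μ and an Inverse-Gamma(α, β) prior on σ², the Normal likelihood is conjugate: posterior is Inv-Gamma(α + n/2, β + Σ(xᵢ−μ)²/2).
Σ(xᵢ−μ)² = (0.20)² + (-1.93)² + (-0.62)² + (-1.14)² + (-0.88)² + (-1.91)² + (-1.27)² + (0.19)² + (-3.00)² + (0.69)² + (2.76)² = 28.6141.
Posterior: Inv-Gamma(6.0 + 11/2, 6.7 + 28.6141/2) = Inv-Gamma(11.50, 21.00705).
Mode = β/(α+1) = 21.00705/12.50 = 1.6806.

1.6806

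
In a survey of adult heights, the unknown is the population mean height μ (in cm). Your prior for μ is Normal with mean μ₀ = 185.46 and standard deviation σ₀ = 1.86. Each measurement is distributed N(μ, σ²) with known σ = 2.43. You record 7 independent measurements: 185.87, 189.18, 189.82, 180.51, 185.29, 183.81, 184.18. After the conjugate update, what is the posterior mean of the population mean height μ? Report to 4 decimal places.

For Normal data with known variance σ², a Normal(μ₀, σ₀²) prior on μ is conjugate. Posterior precision = 1/σ₀² + n/σ²; posterior mean is the precision-weighted average of μ₀ and x̄.
Σxᵢ = 185.87 + 189.18 + 189.82 + 180.51 + 185.29 + 183.81 + 184.18 = 1298.66, so n·x̄ = 1298.66.
σ₀² = 1.86² = 3.4596, σ² = 2.43² = 5.9049; σ² + n·σ₀² = 5.9049 + 7·3.4596 = 30.1221.
Posterior mean = (μ₀/σ₀² + n·x̄/σ²)/(1/σ₀² + n/σ²) = (σ²·μ₀ + σ₀²·n·x̄)/(σ² + n·σ₀²) = (5.9049·185.46 + 3.4596·1298.66)/30.1221 = 5587.96689/30.1221 = 185.5105.

185.5105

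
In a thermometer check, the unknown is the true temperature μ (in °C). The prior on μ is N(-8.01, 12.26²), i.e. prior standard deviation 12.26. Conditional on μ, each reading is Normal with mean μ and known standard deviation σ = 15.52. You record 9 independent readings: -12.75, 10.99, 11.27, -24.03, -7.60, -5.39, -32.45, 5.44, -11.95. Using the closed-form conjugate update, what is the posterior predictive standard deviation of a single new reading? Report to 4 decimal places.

16.2354

For Normal data with known variance σ², a Normal(μ₀, σ₀²) prior on μ is conjugate. Posterior precision = 1/σ₀² + n/σ²; posterior mean is the precision-weighted average of μ₀ and x̄.
σ₀² = 12.26² = 150.3076, σ² = 15.52² = 240.8704; σ² + n·σ₀² = 240.8704 + 9·150.3076 = 1593.6388.
Posterior precision = 1/σ₀² + n/σ² = 1/150.3076 + 9/240.8704 = (σ² + n·σ₀²)/(σ₀²σ²) = 1593.6388/(150.3076·240.8704); posterior variance σₙ² = σ₀²σ²/(σ² + n·σ₀²) = 150.3076·240.8704/1593.6388 = 22.718229.
Predictive variance for one new observation = σₙ² + σ² = 150.3076·240.8704/1593.6388 + 240.8704 = σ²·(σ₀² + 1593.6388)/1593.6388 = 240.8704·1743.9464/1593.6388 = 263.588629; SD = √(240.8704·1743.9464/1593.6388) = 16.2354.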